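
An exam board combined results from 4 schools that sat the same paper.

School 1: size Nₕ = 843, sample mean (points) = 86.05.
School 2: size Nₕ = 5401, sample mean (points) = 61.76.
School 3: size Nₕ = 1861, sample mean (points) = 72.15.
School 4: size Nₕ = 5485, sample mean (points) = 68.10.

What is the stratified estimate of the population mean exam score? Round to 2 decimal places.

N = 13590; weights Wₕ = Nₕ/N = (0.0620, 0.3974, 0.1369, 0.4036).
x̄_st = Σ Wₕ·x̄ₕ = 0.0620·86.05 + 0.3974·61.76 + 0.1369·72.15 + 0.4036·68.10 ≈ 67.2484...
→ 67.25.

67.25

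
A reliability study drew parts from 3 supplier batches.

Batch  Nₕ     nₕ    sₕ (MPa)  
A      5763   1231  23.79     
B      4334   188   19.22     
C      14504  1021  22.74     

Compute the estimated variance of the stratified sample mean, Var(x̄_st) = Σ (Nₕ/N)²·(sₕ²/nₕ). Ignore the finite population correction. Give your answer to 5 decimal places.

0.26226

N = 24601. Term for each stratum: Wₕ²sₕ²/nₕ.
Var(x̄_st) = 0.02523031 + 0.06098474 + 0.17604563 = 0.26226068 → 0.26226.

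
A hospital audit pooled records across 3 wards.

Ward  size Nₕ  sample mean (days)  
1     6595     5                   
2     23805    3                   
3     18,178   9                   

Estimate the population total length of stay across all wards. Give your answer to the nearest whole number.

1: 6595·5 = 32975
2: 23805·3 = 71415
3: 18178·9 = 163602
τ̂ = Σ Nₕx̄ₕ = 267992.

267992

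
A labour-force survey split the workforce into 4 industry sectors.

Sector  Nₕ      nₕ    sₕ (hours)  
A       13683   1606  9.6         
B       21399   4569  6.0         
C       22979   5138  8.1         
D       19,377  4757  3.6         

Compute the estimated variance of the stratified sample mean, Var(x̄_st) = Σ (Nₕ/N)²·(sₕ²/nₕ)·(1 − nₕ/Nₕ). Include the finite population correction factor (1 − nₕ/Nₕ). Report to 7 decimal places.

N = 77438; Wₕ = Nₕ/N.
sector A: (13683/77438)²·9.6²/1606·(1 − 1606/13683) = 0.0015813539
sector B: (21399/77438)²·6.0²/4569·(1 − 4569/21399) = 0.0004732065
sector C: (22979/77438)²·8.1²/5138·(1 − 5138/22979) = 0.0008730076
sector D: (19377/77438)²·3.6²/4757·(1 − 4757/19377) = 0.0001287056
Sum = 0.0030562735 → 0.0030563.

0.0030563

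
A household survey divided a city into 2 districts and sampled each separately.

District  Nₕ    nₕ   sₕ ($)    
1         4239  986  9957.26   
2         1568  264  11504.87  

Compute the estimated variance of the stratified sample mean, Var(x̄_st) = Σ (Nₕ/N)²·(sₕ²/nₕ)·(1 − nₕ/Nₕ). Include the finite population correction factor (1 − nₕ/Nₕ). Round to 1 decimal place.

71519.8

N = 5807. Term for each stratum: Wₕ²sₕ²/nₕ·(1−nₕ/Nₕ).
Var(x̄_st) = 41119.3847 + 30400.4143 = 71519.7990 → 71519.8.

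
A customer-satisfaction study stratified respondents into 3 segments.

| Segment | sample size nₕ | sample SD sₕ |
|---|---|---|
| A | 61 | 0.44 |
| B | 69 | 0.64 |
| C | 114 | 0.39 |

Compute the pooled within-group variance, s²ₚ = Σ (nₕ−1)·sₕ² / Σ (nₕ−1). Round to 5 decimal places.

Degrees of freedom: 60 + 68 + 113 = 241.
Σ(nₕ−1)sₕ² = 60·0.1936 + 68·0.4096 + 113·0.1521 = 56.6561.
s²ₚ = 56.6561 / 241 = 0.2350876... → 0.23509.

0.23509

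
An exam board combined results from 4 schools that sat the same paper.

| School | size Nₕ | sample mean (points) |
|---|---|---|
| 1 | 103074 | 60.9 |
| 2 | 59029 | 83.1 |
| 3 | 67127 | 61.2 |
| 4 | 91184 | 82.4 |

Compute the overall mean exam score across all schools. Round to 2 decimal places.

N = 103074 + 59029 + 67127 + 91184 = 320414.
The stratified mean weights each stratum mean by its population share Nₕ/N.
Σ Nₕx̄ₕ = 103074·60.9 + 59029·83.1 + 67127·61.2 + 91184·82.4 = 6277206.6 + 4905309.9 + 4108172.4 + 7513561.6 = 22804250.5.
Divide by N: 22804250.5 / 320414 = 71.1712... → 71.17.

71.17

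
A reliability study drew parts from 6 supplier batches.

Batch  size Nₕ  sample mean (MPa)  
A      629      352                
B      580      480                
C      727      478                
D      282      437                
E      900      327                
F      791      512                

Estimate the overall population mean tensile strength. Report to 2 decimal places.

427.18

N = 3909; weights Wₕ = Nₕ/N = (0.1609, 0.1484, 0.1860, 0.0721, 0.2302, 0.2024).
x̄_st = Σ Wₕ·x̄ₕ = 0.1609·352 + 0.1484·480 + 0.1860·478 + 0.0721·437 + 0.2302·327 + 0.2024·512 ≈ 427.1783...
→ 427.18.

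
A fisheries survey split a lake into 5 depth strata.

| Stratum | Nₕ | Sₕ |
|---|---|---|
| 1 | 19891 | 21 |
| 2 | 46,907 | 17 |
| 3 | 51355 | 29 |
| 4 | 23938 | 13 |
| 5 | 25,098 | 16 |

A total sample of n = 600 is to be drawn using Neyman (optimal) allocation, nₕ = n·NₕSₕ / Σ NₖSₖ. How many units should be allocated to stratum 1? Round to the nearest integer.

73

1: NₕSₕ = 19891·21 = 417711
2: NₕSₕ = 46907·17 = 797419
3: NₕSₕ = 51355·29 = 1489295
4: NₕSₕ = 23938·13 = 311194
5: NₕSₕ = 25098·16 = 401568
Σ NₕSₕ = 3417187.
n_1 = 600·417711/3417187 = 73.343... → 73.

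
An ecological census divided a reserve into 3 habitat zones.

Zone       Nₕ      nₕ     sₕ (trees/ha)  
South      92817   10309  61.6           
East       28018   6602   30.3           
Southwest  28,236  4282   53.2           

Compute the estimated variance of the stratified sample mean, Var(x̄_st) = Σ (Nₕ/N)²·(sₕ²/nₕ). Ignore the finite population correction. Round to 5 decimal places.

N = 149071; Wₕ = Nₕ/N.
zone South: (92817/149071)²·61.6²/10309 = 0.14269659
zone East: (28018/149071)²·30.3²/6602 = 0.00491244
zone Southwest: (28236/149071)²·53.2²/4282 = 0.02371355
Sum = 0.17132259 → 0.17132.

0.17132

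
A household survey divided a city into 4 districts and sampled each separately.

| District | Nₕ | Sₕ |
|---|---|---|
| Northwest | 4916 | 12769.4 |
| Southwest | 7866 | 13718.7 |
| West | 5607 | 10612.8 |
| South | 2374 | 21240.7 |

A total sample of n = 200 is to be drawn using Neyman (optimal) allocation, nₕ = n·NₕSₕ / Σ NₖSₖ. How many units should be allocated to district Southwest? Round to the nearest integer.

Σ NₕSₕ = 4916·12769.4 + 7866·13718.7 + 5607·10612.8 + 2374·21240.7 = 280617056.
Share for Southwest: 107911294.2/280617056 = 0.38455.
n_Southwest = 200 × 0.38455 = 76.910... → 77.

77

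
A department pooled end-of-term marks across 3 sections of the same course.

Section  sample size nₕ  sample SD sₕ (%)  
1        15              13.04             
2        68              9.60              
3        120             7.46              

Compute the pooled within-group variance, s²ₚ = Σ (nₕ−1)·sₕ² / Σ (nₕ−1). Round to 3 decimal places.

75.889

Degrees of freedom: 14 + 67 + 119 = 200.
Σ(nₕ−1)sₕ² = 14·170.0416 + 67·92.16 + 119·55.6516 = 15177.8428.
s²ₚ = 15177.8428 / 200 = 75.88921... → 75.889.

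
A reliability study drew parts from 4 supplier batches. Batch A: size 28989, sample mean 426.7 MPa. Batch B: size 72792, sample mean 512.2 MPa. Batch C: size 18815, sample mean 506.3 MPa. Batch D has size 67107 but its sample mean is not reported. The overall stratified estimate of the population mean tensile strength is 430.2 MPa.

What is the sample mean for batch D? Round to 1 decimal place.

321.4

N = 28989 + 72792 + 18815 + 67107 = 187703.
Overall total = μ·N = 430.2·187703 = 80749830.6.
Subtract the known strata: 28989·426.7 + 72792·512.2 + 18815·506.3 = 59179703.2.
Remaining total for batch D: 80749830.6 − 59179703.2 = 21570127.4.
Divide by its size: 21570127.4 / 67107 = 321.429... → 321.4.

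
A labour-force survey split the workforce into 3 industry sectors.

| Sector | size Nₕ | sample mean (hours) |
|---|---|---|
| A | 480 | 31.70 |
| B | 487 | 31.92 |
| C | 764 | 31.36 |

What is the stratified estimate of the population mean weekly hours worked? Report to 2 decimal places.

N = 480 + 487 + 764 = 1731.
The stratified mean weights each stratum mean by its population share Nₕ/N.
Σ Nₕx̄ₕ = 480·31.70 + 487·31.92 + 764·31.36 = 15216 + 15545.04 + 23959.04 = 54720.08.
Divide by N: 54720.08 / 1731 = 31.6118... → 31.61.

31.61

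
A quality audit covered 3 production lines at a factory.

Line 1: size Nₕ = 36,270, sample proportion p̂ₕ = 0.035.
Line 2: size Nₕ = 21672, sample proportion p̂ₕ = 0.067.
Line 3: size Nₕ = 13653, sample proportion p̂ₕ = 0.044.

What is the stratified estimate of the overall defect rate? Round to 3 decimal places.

0.046

N = 36270 + 21672 + 13653 = 71595.
Overall proportion = Σ (Nₕ/N)·p̂ₕ.
Σ Nₕp̂ₕ = 1269.45 + 1452.024 + 600.732 = 3322.206.
3322.206 / 71595 = 0.04640... → 0.046.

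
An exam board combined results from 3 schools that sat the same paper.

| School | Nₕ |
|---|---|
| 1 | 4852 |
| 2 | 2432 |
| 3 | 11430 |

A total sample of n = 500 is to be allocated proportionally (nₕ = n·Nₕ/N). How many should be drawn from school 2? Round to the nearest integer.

N = 4852 + 2432 + 11430 = 18714.
n_2 = 500·2432/18714 = 64.978... → 65.

65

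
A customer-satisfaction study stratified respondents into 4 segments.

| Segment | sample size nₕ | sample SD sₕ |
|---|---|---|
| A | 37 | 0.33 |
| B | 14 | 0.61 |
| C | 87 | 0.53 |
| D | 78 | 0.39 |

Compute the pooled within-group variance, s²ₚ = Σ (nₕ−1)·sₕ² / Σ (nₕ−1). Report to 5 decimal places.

A: (37−1)·0.33² = 36·0.1089 = 3.9204
B: (14−1)·0.61² = 13·0.3721 = 4.8373
C: (87−1)·0.53² = 86·0.2809 = 24.1574
D: (78−1)·0.39² = 77·0.1521 = 11.7117
Numerator = 44.6268; denominator = Σ(nₕ−1) = 212.
s²ₚ = 44.6268/212 = 0.2105038... → 0.21050.

0.21050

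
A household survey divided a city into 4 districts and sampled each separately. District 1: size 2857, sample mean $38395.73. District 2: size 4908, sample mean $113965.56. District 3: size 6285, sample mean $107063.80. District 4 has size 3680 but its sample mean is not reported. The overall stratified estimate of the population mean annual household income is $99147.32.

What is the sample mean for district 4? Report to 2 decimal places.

N = 2857 + 4908 + 6285 + 3680 = 17730.
Overall total = μ·N = 99147.32·17730 = 1757881983.6.
Subtract the known strata: 2857·38395.73 + 4908·113965.56 + 6285·107063.80 = 1341935552.09.
Remaining total for district 4: 1757881983.6 − 1341935552.09 = 415946431.51.
Divide by its size: 415946431.51 / 3680 = 113028.9216... → 113028.92.

113028.92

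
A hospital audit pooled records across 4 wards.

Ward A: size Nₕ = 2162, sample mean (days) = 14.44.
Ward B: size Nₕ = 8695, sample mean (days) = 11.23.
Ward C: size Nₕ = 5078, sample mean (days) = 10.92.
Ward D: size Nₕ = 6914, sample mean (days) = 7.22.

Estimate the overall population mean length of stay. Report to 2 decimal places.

10.25

N = 22849; weights Wₕ = Nₕ/N = (0.0946, 0.3805, 0.2222, 0.3026).
x̄_st = Σ Wₕ·x̄ₕ = 0.0946·14.44 + 0.3805·11.23 + 0.2222·10.92 + 0.3026·7.22 ≈ 10.2514...
→ 10.25.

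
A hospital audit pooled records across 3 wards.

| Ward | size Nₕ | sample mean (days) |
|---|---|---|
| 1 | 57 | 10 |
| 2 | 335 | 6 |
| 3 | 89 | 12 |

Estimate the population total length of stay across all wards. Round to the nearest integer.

3648

Estimate total by summing Nₕ·x̄ₕ over strata.
57·10 + 335·6 + 89·12 = 570 + 2010 + 1068 = 3648.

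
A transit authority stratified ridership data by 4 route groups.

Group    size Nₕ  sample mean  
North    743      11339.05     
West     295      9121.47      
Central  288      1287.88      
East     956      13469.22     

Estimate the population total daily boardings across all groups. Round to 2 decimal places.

24363231.56

North: 743·11339.05 = 8424914.15
West: 295·9121.47 = 2690833.65
Central: 288·1287.88 = 370909.44
East: 956·13469.22 = 12876574.32
τ̂ = Σ Nₕx̄ₕ = 24363231.56.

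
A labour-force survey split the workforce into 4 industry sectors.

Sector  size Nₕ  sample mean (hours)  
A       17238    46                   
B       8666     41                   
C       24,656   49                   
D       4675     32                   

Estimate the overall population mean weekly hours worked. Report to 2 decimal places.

N = 17238 + 8666 + 24656 + 4675 = 55235.
Weight each subgroup mean by Nₕ/N and sum.
Σ Nₕx̄ₕ = 17238·46 + 8666·41 + 24656·49 + 4675·32 = 792948 + 355306 + 1208144 + 149600 = 2505998.
Divide by N: 2505998 / 55235 = 45.3697... → 45.37.

45.37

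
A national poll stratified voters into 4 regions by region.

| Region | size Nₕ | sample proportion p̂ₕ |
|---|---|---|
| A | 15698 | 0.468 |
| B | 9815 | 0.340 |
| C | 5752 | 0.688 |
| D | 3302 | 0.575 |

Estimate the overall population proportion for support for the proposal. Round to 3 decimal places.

Wₕ = Nₕ/N with N = 34567: 0.4541, 0.2839, 0.1664, 0.0955.
p̂_st = 0.4541·0.468 + 0.2839·0.340 + 0.1664·0.688 + 0.0955·0.575 ≈ 0.47848... → 0.478.

0.478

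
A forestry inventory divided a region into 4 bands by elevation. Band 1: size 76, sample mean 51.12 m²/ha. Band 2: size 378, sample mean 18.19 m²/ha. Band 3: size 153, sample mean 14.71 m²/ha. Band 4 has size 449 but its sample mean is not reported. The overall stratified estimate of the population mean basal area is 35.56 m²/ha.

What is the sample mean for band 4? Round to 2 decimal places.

N = 76 + 378 + 153 + 449 = 1056.
Overall total = μ·N = 35.56·1056 = 37551.36.
Subtract the known strata: 76·51.12 + 378·18.19 + 153·14.71 = 13011.57.
Remaining total for band 4: 37551.36 − 13011.57 = 24539.79.
Divide by its size: 24539.79 / 449 = 54.6543... → 54.65.

54.65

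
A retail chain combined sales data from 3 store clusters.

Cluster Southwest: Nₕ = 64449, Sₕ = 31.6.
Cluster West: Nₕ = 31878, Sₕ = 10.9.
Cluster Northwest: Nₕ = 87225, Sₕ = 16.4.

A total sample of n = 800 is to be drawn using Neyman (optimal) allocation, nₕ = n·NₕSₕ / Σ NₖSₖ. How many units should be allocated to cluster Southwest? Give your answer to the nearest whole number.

427

Southwest: NₕSₕ = 64449·31.6 = 2036588.4
West: NₕSₕ = 31878·10.9 = 347470.2
Northwest: NₕSₕ = 87225·16.4 = 1430490
Σ NₕSₕ = 3814548.6.
n_Southwest = 800·2036588.4/3814548.6 = 427.120... → 427.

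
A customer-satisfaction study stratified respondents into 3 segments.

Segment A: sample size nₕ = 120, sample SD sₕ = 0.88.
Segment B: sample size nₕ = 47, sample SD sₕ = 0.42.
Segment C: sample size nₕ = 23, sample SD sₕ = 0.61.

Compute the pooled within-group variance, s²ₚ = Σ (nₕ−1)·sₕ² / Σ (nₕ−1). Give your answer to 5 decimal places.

0.57997

A: (120−1)·0.88² = 119·0.7744 = 92.1536
B: (47−1)·0.42² = 46·0.1764 = 8.1144
C: (23−1)·0.61² = 22·0.3721 = 8.1862
Numerator = 108.4542; denominator = Σ(nₕ−1) = 187.
s²ₚ = 108.4542/187 = 0.5799690... → 0.57997.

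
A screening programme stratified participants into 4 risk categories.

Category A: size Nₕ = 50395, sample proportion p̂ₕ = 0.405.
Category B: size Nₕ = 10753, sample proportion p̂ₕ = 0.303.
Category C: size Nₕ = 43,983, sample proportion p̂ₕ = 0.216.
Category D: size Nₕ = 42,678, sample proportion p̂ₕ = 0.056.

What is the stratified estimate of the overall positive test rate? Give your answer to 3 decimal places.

N = 50395 + 10753 + 43983 + 42678 = 147809.
Overall proportion = Σ (Nₕ/N)·p̂ₕ.
Σ Nₕp̂ₕ = 20409.975 + 3258.159 + 9500.328 + 2389.968 = 35558.43.
35558.43 / 147809 = 0.24057... → 0.241.

0.241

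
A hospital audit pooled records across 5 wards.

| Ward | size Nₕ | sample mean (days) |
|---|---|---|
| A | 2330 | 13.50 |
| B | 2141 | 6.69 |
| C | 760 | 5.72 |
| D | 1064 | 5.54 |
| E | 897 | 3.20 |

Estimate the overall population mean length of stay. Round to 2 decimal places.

N = 2330 + 2141 + 760 + 1064 + 897 = 7192.
Weight each subgroup mean by Nₕ/N and sum.
Σ Nₕx̄ₕ = 2330·13.50 + 2141·6.69 + 760·5.72 + 1064·5.54 + 897·3.20 = 31455 + 14323.29 + 4347.2 + 5894.56 + 2870.4 = 58890.45.
Divide by N: 58890.45 / 7192 = 8.1883... → 8.19.

8.19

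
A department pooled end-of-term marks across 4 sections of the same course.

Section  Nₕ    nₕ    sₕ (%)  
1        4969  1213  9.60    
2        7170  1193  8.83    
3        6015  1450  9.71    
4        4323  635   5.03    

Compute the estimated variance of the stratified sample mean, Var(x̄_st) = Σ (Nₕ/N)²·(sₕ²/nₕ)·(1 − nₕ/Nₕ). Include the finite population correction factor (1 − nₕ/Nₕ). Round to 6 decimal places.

0.013142

N = 22477. Term for each stratum: Wₕ²sₕ²/nₕ·(1−nₕ/Nₕ).
Var(x̄_st) = 0.002806723 + 0.005543789 + 0.003534030 + 0.001257366 = 0.013141907 → 0.013142.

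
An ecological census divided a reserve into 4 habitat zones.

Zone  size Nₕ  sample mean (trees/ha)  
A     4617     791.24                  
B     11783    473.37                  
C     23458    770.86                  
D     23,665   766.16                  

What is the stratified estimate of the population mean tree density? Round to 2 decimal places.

N = 4617 + 11783 + 23458 + 23665 = 63523.
Weight each subgroup mean by Nₕ/N and sum.
Σ Nₕx̄ₕ = 4617·791.24 + 11783·473.37 + 23458·770.86 + 23665·766.16 = 3653155.08 + 5577718.71 + 18082833.88 + 18131176.4 = 45444884.07.
Divide by N: 45444884.07 / 63523 = 715.4083... → 715.41.

715.41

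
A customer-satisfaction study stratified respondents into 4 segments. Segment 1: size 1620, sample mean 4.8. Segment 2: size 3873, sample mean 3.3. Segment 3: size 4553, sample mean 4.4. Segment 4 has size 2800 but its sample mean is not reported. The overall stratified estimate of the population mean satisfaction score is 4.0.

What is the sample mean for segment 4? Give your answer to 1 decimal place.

N = 1620 + 3873 + 4553 + 2800 = 12846.
Overall total = μ·N = 4.0·12846 = 51384.
Subtract the known strata: 1620·4.8 + 3873·3.3 + 4553·4.4 = 40590.1.
Remaining total for segment 4: 51384 − 40590.1 = 10793.9.
Divide by its size: 10793.9 / 2800 = 3.855... → 3.9.

3.9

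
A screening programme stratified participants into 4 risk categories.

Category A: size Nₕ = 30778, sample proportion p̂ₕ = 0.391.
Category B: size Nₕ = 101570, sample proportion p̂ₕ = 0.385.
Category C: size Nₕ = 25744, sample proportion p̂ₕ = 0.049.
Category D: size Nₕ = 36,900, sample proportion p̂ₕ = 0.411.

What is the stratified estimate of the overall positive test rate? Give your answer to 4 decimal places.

N = 30778 + 101570 + 25744 + 36900 = 194992.
Overall proportion = Σ (Nₕ/N)·p̂ₕ.
Σ Nₕp̂ₕ = 12034.198 + 39104.45 + 1261.456 + 15165.9 = 67566.004.
67566.004 / 194992 = 0.346507... → 0.3465.

0.3465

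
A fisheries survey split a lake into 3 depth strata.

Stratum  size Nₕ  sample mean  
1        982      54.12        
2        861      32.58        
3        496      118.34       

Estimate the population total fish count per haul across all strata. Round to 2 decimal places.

139893.86

1: 982·54.12 = 53145.84
2: 861·32.58 = 28051.38
3: 496·118.34 = 58696.64
τ̂ = Σ Nₕx̄ₕ = 139893.86.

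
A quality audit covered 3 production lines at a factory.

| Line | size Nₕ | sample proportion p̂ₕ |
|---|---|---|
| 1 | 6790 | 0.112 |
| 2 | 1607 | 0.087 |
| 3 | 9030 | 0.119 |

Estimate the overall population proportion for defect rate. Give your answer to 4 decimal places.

N = 6790 + 1607 + 9030 = 17427.
Overall proportion = Σ (Nₕ/N)·p̂ₕ.
Σ Nₕp̂ₕ = 760.48 + 139.809 + 1074.57 = 1974.859.
1974.859 / 17427 = 0.113322... → 0.1133.

0.1133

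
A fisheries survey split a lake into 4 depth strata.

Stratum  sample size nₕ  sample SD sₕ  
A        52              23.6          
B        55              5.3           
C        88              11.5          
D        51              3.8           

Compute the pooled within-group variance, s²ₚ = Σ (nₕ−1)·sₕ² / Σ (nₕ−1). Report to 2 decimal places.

174.17

A: (52−1)·23.6² = 51·556.96 = 28404.96
B: (55−1)·5.3² = 54·28.09 = 1516.86
C: (88−1)·11.5² = 87·132.25 = 11505.75
D: (51−1)·3.8² = 50·14.44 = 722
Numerator = 42149.57; denominator = Σ(nₕ−1) = 242.
s²ₚ = 42149.57/242 = 174.1718... → 174.17.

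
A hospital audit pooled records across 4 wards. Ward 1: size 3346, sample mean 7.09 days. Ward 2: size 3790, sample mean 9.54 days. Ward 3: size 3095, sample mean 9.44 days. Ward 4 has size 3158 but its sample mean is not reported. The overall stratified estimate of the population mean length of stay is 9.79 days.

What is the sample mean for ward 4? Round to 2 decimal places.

13.29

N = 3346 + 3790 + 3095 + 3158 = 13389.
Overall total = μ·N = 9.79·13389 = 131078.31.
Subtract the known strata: 3346·7.09 + 3790·9.54 + 3095·9.44 = 89096.54.
Remaining total for ward 4: 131078.31 − 89096.54 = 41981.77.
Divide by its size: 41981.77 / 3158 = 13.2938... → 13.29.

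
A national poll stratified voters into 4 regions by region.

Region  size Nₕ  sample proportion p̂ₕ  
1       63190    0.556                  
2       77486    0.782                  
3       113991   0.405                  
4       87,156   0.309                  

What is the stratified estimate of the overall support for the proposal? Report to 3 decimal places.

0.494

Wₕ = Nₕ/N with N = 341823: 0.1849, 0.2267, 0.3335, 0.2550.
p̂_st = 0.1849·0.556 + 0.2267·0.782 + 0.3335·0.405 + 0.2550·0.309 ≈ 0.49390... → 0.494.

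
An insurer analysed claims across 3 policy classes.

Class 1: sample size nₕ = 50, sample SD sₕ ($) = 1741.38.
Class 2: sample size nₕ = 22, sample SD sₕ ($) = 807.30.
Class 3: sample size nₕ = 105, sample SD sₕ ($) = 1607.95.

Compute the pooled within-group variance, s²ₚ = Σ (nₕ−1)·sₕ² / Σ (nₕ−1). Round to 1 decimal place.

2477968.6

1: (50−1)·1741.38² = 49·3032404.3044 = 148587810.9156
2: (22−1)·807.30² = 21·651733.29 = 13686399.09
3: (105−1)·1607.95² = 104·2585503.2025 = 268892333.06
Numerator = 431166543.0656; denominator = Σ(nₕ−1) = 174.
s²ₚ = 431166543.0656/174 = 2477968.638... → 2477968.6.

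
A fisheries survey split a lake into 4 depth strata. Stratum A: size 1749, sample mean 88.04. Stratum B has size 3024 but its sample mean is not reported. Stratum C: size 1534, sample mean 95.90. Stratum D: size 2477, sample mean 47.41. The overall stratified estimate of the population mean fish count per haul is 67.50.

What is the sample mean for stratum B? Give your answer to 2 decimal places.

N = 1749 + 3024 + 1534 + 2477 = 8784.
Overall total = μ·N = 67.50·8784 = 592920.
Subtract the known strata: 1749·88.04 + 1534·95.90 + 2477·47.41 = 418527.13.
Remaining total for stratum B: 592920 − 418527.13 = 174392.87.
Divide by its size: 174392.87 / 3024 = 57.6696... → 57.67.

57.67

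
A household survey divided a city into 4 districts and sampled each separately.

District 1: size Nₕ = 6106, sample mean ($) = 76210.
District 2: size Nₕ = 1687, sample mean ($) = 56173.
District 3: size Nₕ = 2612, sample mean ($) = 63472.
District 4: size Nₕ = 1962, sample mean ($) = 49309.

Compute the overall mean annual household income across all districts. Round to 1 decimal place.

66518.6

N = 12367; weights Wₕ = Nₕ/N = (0.4937, 0.1364, 0.2112, 0.1586).
x̄_st = Σ Wₕ·x̄ₕ = 0.4937·76210 + 0.1364·56173 + 0.2112·63472 + 0.1586·49309 ≈ 66518.576...
→ 66518.6.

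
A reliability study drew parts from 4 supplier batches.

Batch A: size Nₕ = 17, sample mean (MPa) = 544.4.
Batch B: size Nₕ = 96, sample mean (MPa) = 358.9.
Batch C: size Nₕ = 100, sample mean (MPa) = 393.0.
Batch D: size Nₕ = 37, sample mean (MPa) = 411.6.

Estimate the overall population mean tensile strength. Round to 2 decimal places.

392.95

N = 250; weights Wₕ = Nₕ/N = (0.0680, 0.3840, 0.4000, 0.1480).
x̄_st = Σ Wₕ·x̄ₕ = 0.0680·544.4 + 0.3840·358.9 + 0.4000·393.0 + 0.1480·411.6 ≈ 392.9536
→ 392.95.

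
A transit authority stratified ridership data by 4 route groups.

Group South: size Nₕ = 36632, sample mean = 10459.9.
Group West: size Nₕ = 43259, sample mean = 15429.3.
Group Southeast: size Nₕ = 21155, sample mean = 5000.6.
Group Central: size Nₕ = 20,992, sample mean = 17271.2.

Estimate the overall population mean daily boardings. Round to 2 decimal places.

N = 36632 + 43259 + 21155 + 20992 = 122038.
The stratified mean weights each stratum mean by its population share Nₕ/N.
Σ Nₕx̄ₕ = 36632·10459.9 + 43259·15429.3 + 21155·5000.6 + 20992·17271.2 = 383167056.8 + 667456088.7 + 105787693 + 362557030.4 = 1518967868.9.
Divide by N: 1518967868.9 / 122038 = 12446.6795... → 12446.68.

12446.68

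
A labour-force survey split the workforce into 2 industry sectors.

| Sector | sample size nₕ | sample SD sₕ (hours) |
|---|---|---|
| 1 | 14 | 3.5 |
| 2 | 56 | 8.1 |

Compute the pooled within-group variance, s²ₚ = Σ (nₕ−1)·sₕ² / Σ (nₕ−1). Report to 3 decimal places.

1: (14−1)·3.5² = 13·12.25 = 159.25
2: (56−1)·8.1² = 55·65.61 = 3608.55
Numerator = 3767.8; denominator = Σ(nₕ−1) = 68.
s²ₚ = 3767.8/68 = 55.40882... → 55.409.

55.409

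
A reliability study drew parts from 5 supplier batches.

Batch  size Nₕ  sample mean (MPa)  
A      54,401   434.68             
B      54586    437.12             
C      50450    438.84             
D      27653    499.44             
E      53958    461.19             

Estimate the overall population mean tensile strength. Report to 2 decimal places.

N = 54401 + 54586 + 50450 + 27653 + 53958 = 241048.
The stratified mean weights each stratum mean by its population share Nₕ/N.
Σ Nₕx̄ₕ = 54401·434.68 + 54586·437.12 + 50450·438.84 + 27653·499.44 + 53958·461.19 = 23647026.68 + 23860632.32 + 22139478 + 13811014.32 + 24884890.02 = 108343041.34.
Divide by N: 108343041.34 / 241048 = 449.4667... → 449.47.

449.47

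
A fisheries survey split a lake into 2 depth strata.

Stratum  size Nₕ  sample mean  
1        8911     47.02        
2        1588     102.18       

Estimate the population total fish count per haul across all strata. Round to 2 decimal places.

581257.06

Population total = Σ Nₕ·x̄ₕ (each stratum's size times its mean).
8911·47.02 + 1588·102.18 = 418995.22 + 162261.84 = 581257.06.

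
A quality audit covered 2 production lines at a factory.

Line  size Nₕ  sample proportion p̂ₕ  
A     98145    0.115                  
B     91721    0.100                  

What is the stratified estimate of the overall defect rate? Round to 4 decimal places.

Wₕ = Nₕ/N with N = 189866: 0.5169, 0.4831.
p̂_st = 0.5169·0.115 + 0.4831·0.100 ≈ 0.107754... → 0.1078.

0.1078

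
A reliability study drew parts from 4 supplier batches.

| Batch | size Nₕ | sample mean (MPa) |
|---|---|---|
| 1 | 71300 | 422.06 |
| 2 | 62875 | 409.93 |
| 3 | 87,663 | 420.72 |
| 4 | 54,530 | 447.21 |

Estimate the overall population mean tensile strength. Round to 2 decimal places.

x̄_st = (Σ Nₕx̄ₕ) / (Σ Nₕ) = (71300·422.06 + 62875·409.93 + 87663·420.72 + 54530·447.21) / 276368
= 117135165.41 / 276368 = 423.8377... → 423.84.

423.84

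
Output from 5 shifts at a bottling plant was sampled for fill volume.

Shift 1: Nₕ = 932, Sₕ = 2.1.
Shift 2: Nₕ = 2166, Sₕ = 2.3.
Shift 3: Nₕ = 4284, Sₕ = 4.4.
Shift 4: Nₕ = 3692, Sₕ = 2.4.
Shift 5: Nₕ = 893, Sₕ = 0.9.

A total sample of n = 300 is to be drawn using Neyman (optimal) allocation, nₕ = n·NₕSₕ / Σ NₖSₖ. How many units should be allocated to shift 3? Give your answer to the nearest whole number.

160

Σ NₕSₕ = 932·2.1 + 2166·2.3 + 4284·4.4 + 3692·2.4 + 893·0.9 = 35453.1.
Share for 3: 18849.6/35453.1 = 0.53168.
n_3 = 300 × 0.53168 = 159.503... → 160.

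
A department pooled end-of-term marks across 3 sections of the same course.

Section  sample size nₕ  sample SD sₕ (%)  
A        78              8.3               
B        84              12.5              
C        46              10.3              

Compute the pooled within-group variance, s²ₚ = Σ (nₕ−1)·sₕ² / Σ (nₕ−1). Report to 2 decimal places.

112.43

A: (78−1)·8.3² = 77·68.89 = 5304.53
B: (84−1)·12.5² = 83·156.25 = 12968.75
C: (46−1)·10.3² = 45·106.09 = 4774.05
Numerator = 23047.33; denominator = Σ(nₕ−1) = 205.
s²ₚ = 23047.33/205 = 112.426 → 112.43.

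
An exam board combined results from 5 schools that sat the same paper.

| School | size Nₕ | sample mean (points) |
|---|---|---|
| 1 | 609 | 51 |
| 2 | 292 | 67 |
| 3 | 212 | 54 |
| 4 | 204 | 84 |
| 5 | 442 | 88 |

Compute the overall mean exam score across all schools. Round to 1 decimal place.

67.1

x̄_st = (Σ Nₕx̄ₕ) / (Σ Nₕ) = (609·51 + 292·67 + 212·54 + 204·84 + 442·88) / 1759
= 118103 / 1759 = 67.142... → 67.1.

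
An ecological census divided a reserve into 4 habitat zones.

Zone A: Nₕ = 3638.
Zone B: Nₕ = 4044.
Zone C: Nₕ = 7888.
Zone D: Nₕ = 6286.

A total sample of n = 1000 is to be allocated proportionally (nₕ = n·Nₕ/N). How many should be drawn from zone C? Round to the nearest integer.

N = 3638 + 4044 + 7888 + 6286 = 21856.
n_C = 1000·7888/21856 = 360.908... → 361.

361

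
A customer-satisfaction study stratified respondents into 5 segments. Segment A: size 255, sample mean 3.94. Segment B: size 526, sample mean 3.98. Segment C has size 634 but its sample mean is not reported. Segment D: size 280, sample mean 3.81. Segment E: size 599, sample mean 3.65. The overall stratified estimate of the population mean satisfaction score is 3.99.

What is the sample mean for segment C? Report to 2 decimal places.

N = 255 + 526 + 634 + 280 + 599 = 2294.
Overall total = μ·N = 3.99·2294 = 9153.06.
Subtract the known strata: 255·3.94 + 526·3.98 + 280·3.81 + 599·3.65 = 6351.33.
Remaining total for segment C: 9153.06 − 6351.33 = 2801.73.
Divide by its size: 2801.73 / 634 = 4.4191... → 4.42.

4.42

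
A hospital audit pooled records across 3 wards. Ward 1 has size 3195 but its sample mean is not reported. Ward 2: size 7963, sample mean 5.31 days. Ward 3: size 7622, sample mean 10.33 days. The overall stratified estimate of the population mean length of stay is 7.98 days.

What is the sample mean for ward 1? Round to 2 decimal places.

Σ Nₕx̄ₕ = N·μ, so 3195·x̄_1 = 18780·7.98 − (7963·5.31 + 7622·10.33).
= 149864.4 − 121018.79 = 28845.61.
x̄_1 = 28845.61 / 3195 = 9.0284... → 9.03.

9.03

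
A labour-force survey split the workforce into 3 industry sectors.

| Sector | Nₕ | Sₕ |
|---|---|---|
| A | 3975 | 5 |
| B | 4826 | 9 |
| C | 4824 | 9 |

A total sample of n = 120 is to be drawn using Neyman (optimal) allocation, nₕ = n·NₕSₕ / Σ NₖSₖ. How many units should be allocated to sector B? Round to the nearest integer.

A: NₕSₕ = 3975·5 = 19875
B: NₕSₕ = 4826·9 = 43434
C: NₕSₕ = 4824·9 = 43416
Σ NₕSₕ = 106725.
n_B = 120·43434/106725 = 48.837... → 49.

49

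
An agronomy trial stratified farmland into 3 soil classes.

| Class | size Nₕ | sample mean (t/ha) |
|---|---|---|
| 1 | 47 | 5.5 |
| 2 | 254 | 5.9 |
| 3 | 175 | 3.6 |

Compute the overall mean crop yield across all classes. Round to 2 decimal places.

5.01

N = 47 + 254 + 175 = 476.
Weight each subgroup mean by Nₕ/N and sum.
Σ Nₕx̄ₕ = 47·5.5 + 254·5.9 + 175·3.6 = 258.5 + 1498.6 + 630 = 2387.1.
Divide by N: 2387.1 / 476 = 5.0149... → 5.01.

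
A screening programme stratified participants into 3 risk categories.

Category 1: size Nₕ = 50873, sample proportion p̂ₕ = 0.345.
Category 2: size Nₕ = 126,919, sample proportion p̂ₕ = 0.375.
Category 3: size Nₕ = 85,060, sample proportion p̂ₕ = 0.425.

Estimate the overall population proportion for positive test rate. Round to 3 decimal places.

N = 50873 + 126919 + 85060 = 262852.
Overall proportion = Σ (Nₕ/N)·p̂ₕ.
Σ Nₕp̂ₕ = 17551.185 + 47594.625 + 36150.5 = 101296.31.
101296.31 / 262852 = 0.38537... → 0.385.

0.385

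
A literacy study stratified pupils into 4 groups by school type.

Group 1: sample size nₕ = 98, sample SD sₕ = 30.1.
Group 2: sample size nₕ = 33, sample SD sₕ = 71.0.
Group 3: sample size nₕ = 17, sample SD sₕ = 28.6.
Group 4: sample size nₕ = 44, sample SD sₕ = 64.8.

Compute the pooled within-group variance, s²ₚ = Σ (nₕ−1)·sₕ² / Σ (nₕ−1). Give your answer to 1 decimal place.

Degrees of freedom: 97 + 32 + 16 + 43 = 188.
Σ(nₕ−1)sₕ² = 97·906.01 + 32·5041 + 16·817.96 + 43·4199.04 = 442841.05.
s²ₚ = 442841.05 / 188 = 2355.538... → 2355.5.

2355.5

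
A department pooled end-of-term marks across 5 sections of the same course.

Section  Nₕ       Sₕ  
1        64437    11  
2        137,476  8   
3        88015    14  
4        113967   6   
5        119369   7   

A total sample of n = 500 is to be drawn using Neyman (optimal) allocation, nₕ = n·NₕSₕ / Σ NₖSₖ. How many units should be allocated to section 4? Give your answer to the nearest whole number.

Σ NₕSₕ = 64437·11 + 137476·8 + 88015·14 + 113967·6 + 119369·7 = 4560210.
Share for 4: 683802/4560210 = 0.14995.
n_4 = 500 × 0.14995 = 74.975... → 75.

75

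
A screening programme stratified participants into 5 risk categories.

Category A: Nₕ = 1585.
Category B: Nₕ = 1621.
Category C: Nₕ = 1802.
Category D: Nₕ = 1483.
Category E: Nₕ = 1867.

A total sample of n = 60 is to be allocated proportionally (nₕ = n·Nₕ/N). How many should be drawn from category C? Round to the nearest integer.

Share of category C = 1802/8358 = 0.21560.
Allocate 60 × 0.21560 = 12.936... → 13.

13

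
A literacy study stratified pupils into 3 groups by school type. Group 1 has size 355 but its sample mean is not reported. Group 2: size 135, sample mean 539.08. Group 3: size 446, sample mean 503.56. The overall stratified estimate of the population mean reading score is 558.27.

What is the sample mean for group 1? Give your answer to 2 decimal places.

634.30

N = 355 + 135 + 446 = 936.
Overall total = μ·N = 558.27·936 = 522540.72.
Subtract the known strata: 135·539.08 + 446·503.56 = 297363.56.
Remaining total for group 1: 522540.72 − 297363.56 = 225177.16.
Divide by its size: 225177.16 / 355 = 634.3019... → 634.30.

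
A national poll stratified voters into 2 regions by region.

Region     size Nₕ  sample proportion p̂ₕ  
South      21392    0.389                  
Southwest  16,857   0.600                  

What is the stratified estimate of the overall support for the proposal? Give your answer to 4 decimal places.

Wₕ = Nₕ/N with N = 38249: 0.5593, 0.4407.
p̂_st = 0.5593·0.389 + 0.4407·0.600 ≈ 0.481991... → 0.4820.

0.4820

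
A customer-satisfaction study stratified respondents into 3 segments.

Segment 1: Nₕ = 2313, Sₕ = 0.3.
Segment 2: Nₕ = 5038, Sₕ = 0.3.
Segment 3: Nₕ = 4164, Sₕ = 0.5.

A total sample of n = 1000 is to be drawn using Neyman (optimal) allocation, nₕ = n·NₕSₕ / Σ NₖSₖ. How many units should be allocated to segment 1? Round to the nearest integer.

Σ NₕSₕ = 2313·0.3 + 5038·0.3 + 4164·0.5 = 4287.3.
Share for 1: 693.9/4287.3 = 0.16185.
n_1 = 1000 × 0.16185 = 161.850... → 162.

162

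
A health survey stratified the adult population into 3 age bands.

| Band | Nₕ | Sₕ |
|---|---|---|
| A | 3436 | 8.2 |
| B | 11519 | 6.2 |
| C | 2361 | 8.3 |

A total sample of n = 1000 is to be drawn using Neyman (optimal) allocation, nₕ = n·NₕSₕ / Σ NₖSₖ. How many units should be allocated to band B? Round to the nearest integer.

599

Σ NₕSₕ = 3436·8.2 + 11519·6.2 + 2361·8.3 = 119189.3.
Share for B: 71417.8/119189.3 = 0.59920.
n_B = 1000 × 0.59920 = 599.196... → 599.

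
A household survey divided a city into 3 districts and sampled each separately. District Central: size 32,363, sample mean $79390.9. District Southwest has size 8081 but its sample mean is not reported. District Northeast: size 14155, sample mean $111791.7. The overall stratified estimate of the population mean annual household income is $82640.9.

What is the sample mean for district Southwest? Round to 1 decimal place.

44594.9

Σ Nₕx̄ₕ = N·μ, so 8081·x̄_Southwest = 54599·82640.9 − (32363·79390.9 + 14155·111791.7).
= 4512110499.1 − 4151739210.2 = 360371288.9.
x̄_Southwest = 360371288.9 / 8081 = 44594.888... → 44594.9.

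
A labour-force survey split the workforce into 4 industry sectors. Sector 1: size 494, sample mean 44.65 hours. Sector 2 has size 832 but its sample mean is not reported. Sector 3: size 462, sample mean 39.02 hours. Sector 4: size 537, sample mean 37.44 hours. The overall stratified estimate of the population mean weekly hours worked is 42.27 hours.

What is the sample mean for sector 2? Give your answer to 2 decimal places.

N = 494 + 832 + 462 + 537 = 2325.
Overall total = μ·N = 42.27·2325 = 98277.75.
Subtract the known strata: 494·44.65 + 462·39.02 + 537·37.44 = 60189.62.
Remaining total for sector 2: 98277.75 − 60189.62 = 38088.13.
Divide by its size: 38088.13 / 832 = 45.7790... → 45.78.

45.78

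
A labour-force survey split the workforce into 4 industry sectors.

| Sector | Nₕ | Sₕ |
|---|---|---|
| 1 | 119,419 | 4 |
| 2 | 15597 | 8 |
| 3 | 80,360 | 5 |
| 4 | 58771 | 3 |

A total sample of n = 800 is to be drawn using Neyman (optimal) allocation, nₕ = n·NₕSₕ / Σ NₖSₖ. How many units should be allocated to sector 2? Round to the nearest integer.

85

1: NₕSₕ = 119419·4 = 477676
2: NₕSₕ = 15597·8 = 124776
3: NₕSₕ = 80360·5 = 401800
4: NₕSₕ = 58771·3 = 176313
Σ NₕSₕ = 1180565.
n_2 = 800·124776/1180565 = 84.553... → 85.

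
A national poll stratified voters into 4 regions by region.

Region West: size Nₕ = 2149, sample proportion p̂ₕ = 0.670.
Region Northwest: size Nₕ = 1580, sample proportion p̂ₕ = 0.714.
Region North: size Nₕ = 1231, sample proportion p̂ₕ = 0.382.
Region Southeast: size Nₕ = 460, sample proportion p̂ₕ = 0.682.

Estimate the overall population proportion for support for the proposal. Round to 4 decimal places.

N = 2149 + 1580 + 1231 + 460 = 5420.
Overall proportion = Σ (Nₕ/N)·p̂ₕ.
Σ Nₕp̂ₕ = 1439.83 + 1128.12 + 470.242 + 313.72 = 3351.912.
3351.912 / 5420 = 0.618434... → 0.6184.

0.6184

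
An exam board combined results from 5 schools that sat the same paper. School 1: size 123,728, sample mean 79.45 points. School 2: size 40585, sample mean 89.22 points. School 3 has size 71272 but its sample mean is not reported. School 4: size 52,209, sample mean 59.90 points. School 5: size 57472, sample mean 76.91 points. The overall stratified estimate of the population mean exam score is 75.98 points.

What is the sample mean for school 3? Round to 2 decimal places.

Σ Nₕx̄ₕ = N·μ, so 71272·x̄_3 = 345266·75.98 − (123728·79.45 + 40585·89.22 + 52209·59.90 + 57472·76.91).
= 26233310.68 − 20998673.92 = 5234636.76.
x̄_3 = 5234636.76 / 71272 = 73.4459... → 73.45.

73.45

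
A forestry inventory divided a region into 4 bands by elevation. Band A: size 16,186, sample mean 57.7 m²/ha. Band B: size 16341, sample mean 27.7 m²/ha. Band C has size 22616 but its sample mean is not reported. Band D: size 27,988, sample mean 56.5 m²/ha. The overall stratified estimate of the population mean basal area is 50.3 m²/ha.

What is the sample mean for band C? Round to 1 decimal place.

N = 16186 + 16341 + 22616 + 27988 = 83131.
Overall total = μ·N = 50.3·83131 = 4181489.3.
Subtract the known strata: 16186·57.7 + 16341·27.7 + 27988·56.5 = 2967899.9.
Remaining total for band C: 4181489.3 − 2967899.9 = 1213589.4.
Divide by its size: 1213589.4 / 22616 = 53.661... → 53.7.

53.7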